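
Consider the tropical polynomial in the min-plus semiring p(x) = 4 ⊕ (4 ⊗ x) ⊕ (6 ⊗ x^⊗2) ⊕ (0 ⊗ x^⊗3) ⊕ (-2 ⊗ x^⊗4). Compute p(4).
p(4) = 4

A tropical monomial a ⊗ x^⊗i evaluates to a + i · x. Evaluating each term at x = 4:
  Term 0 contributes 4 + 0 · 4 = 4
  Term 1 contributes 4 + 1 · 4 = 8
  Term 2 contributes 6 + 2 · 4 = 14
  Term 3 contributes 0 + 3 · 4 = 12
  Term 4 contributes -2 + 4 · 4 = 14
p(4) = ⊕ of these = min[4, 8, 14, 12, 14] = 4.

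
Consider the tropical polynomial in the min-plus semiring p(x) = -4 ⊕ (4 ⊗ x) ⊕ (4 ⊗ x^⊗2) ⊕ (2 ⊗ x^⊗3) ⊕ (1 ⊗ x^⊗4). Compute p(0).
p(0) = -4

A tropical monomial a ⊗ x^⊗i evaluates to a + i · x. Evaluating each term at x = 0:
  Term 0 contributes -4 + 0 · 0 = -4
  Term 1 contributes 4 + 1 · 0 = 4
  Term 2 contributes 4 + 2 · 0 = 4
  Term 3 contributes 2 + 3 · 0 = 2
  Term 4 contributes 1 + 4 · 0 = 1
p(0) = ⊕ of these = min[-4, 4, 4, 2, 1] = -4.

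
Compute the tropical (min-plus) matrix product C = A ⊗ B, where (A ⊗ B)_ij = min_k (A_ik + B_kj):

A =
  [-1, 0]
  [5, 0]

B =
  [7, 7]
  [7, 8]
A ⊗ B =
  [6, 6]
  [7, 8]

Apply the min-plus product entry-by-entry:
  C[0][0] = min over k of (A[0][0] + B[0][0] = -1 + 7 = 6, A[0][1] + B[1][0] = 0 + 7 = 7) = 6 (attained at k = 0)
  C[0][1] = min over k of (A[0][0] + B[0][1] = -1 + 7 = 6, A[0][1] + B[1][1] = 0 + 8 = 8) = 6 (attained at k = 0)
  C[1][0] = min over k of (A[1][0] + B[0][0] = 5 + 7 = 12, A[1][1] + B[1][0] = 0 + 7 = 7) = 7 (attained at k = 1)
  C[1][1] = min over k of (A[1][0] + B[0][1] = 5 + 7 = 12, A[1][1] + B[1][1] = 0 + 8 = 8) = 8 (attained at k = 1)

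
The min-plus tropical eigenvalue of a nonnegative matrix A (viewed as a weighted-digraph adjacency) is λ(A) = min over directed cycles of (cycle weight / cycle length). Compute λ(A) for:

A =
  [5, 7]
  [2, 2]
λ(A) = 2

Enumerate directed cycles and compute their means (weight / length). Sample:
  cycle 0 → 0: weight = 5, length = 1, mean = 5/1 ≈ 5.000
  cycle 1 → 1: weight = 2, length = 1, mean = 2/1 ≈ 2.000
  cycle 0 → 1 → 0: weight = 9, length = 2, mean = 9/2 ≈ 4.500
  cycle 1 → 0 → 1: weight = 9, length = 2, mean = 9/2 ≈ 4.500
Minimum mean = 2.000, attained e.g. along the cycle 1 → 1 with weight 2 and length 1. So λ(A) = 2/1 = 2.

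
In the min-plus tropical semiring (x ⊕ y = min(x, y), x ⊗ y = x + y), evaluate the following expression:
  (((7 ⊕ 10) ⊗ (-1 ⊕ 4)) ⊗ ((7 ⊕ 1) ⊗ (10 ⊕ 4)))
(((7 ⊕ 10) ⊗ (-1 ⊕ 4)) ⊗ ((7 ⊕ 1) ⊗ (10 ⊕ 4))) = 11

Expand innermost to outermost. Recall ⊕ takes the minimum of its arguments and ⊗ takes their sum. Working out the expression (((7 ⊕ 10) ⊗ (-1 ⊕ 4)) ⊗ ((7 ⊕ 1) ⊗ (10 ⊕ 4))) gives 11.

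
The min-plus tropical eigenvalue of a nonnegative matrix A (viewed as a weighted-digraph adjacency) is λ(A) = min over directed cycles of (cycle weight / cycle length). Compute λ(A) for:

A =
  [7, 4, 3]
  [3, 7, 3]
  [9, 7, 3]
λ(A) = 3

Enumerate directed cycles and compute their means (weight / length). Sample:
  cycle 0 → 0: weight = 7, length = 1, mean = 7/1 ≈ 7.000
  cycle 1 → 1: weight = 7, length = 1, mean = 7/1 ≈ 7.000
  cycle 2 → 2: weight = 3, length = 1, mean = 3/1 ≈ 3.000
  cycle 0 → 1 → 0: weight = 7, length = 2, mean = 7/2 ≈ 3.500
  cycle 0 → 2 → 0: weight = 12, length = 2, mean = 12/2 ≈ 6.000
  cycle 1 → 0 → 1: weight = 7, length = 2, mean = 7/2 ≈ 3.500
Minimum mean = 3.000, attained e.g. along the cycle 2 → 2 with weight 3 and length 1. So λ(A) = 3/1 = 3.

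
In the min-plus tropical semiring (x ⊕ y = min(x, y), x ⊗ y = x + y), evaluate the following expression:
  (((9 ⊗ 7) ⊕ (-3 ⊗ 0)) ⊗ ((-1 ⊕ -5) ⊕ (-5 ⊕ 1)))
(((9 ⊗ 7) ⊕ (-3 ⊗ 0)) ⊗ ((-1 ⊕ -5) ⊕ (-5 ⊕ 1))) = -8

Expand innermost to outermost. Recall ⊕ takes the minimum of its arguments and ⊗ takes their sum. Working out the expression (((9 ⊗ 7) ⊕ (-3 ⊗ 0)) ⊗ ((-1 ⊕ -5) ⊕ (-5 ⊕ 1))) gives -8.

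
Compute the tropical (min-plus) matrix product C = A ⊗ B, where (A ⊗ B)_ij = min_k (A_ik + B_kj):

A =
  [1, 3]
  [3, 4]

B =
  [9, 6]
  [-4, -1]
A ⊗ B =
  [-1, 2]
  [0, 3]

Apply the min-plus product entry-by-entry:
  C[0][0] = min over k of (A[0][0] + B[0][0] = 1 + 9 = 10, A[0][1] + B[1][0] = 3 + -4 = -1) = -1 (attained at k = 1)
  C[0][1] = min over k of (A[0][0] + B[0][1] = 1 + 6 = 7, A[0][1] + B[1][1] = 3 + -1 = 2) = 2 (attained at k = 1)
  C[1][0] = min over k of (A[1][0] + B[0][0] = 3 + 9 = 12, A[1][1] + B[1][0] = 4 + -4 = 0) = 0 (attained at k = 1)
  C[1][1] = min over k of (A[1][0] + B[0][1] = 3 + 6 = 9, A[1][1] + B[1][1] = 4 + -1 = 3) = 3 (attained at k = 1)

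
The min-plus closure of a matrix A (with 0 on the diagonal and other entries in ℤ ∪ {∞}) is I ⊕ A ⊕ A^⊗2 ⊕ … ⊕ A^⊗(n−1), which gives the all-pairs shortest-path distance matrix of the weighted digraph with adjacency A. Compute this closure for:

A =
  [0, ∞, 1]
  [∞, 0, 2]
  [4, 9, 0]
Closure =
  [0, 10, 1]
  [6, 0, 2]
  [4, 9, 0]

This is the Floyd-Warshall all-pairs shortest-path computation. For each intermediate vertex k = 0, 1, …, 2, update dist[i][j] ← min(dist[i][j], dist[i][k] + dist[k][j]). The final matrix gives, for each (i, j), the minimum total weight of any directed path from i to j (possibly empty when i = j).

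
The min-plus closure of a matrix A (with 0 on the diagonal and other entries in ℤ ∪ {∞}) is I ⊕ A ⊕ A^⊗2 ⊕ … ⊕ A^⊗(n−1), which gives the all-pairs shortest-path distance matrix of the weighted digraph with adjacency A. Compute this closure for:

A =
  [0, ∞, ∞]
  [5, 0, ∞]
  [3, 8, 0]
Closure =
  [0, ∞, ∞]
  [5, 0, ∞]
  [3, 8, 0]

This is the Floyd-Warshall all-pairs shortest-path computation. For each intermediate vertex k = 0, 1, …, 2, update dist[i][j] ← min(dist[i][j], dist[i][k] + dist[k][j]). The final matrix gives, for each (i, j), the minimum total weight of any directed path from i to j (possibly empty when i = j).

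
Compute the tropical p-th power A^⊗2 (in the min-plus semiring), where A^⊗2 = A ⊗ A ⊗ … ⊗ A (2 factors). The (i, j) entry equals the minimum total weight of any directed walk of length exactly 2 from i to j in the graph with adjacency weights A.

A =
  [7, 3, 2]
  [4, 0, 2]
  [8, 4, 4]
A^⊗2 =
  [7, 3, 5]
  [4, 0, 2]
  [8, 4, 6]

Each entry (A^⊗2)_ij equals the minimum over all length-2 walks i = v_0 → v_1 → … → v_2 = j of Σ_t A[v_t][v_{t+1}]. For example, for (i, j) = (0, 2) we minimise over 3 possible intermediate vertex sequences; the minimum is 5, attained along the walk 0 → 1 → 2.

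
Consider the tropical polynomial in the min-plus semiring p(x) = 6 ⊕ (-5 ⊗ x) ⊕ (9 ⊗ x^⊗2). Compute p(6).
p(6) = 1

A tropical monomial a ⊗ x^⊗i evaluates to a + i · x. Evaluating each term at x = 6:
  Term 0 contributes 6 + 0 · 6 = 6
  Term 1 contributes -5 + 1 · 6 = 1
  Term 2 contributes 9 + 2 · 6 = 21
p(6) = ⊕ of these = min[6, 1, 21] = 1.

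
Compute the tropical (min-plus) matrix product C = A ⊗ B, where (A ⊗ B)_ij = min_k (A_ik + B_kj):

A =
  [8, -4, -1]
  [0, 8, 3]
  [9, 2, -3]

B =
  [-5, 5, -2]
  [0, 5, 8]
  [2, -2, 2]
A ⊗ B =
  [-4, -3, 1]
  [-5, 1, -2]
  [-1, -5, -1]

Apply the min-plus product entry-by-entry:
  C[0][0] = min over k of (A[0][0] + B[0][0] = 8 + -5 = 3, A[0][1] + B[1][0] = -4 + 0 = -4, A[0][2] + B[2][0] = -1 + 2 = 1) = -4 (attained at k = 1)
  C[0][1] = min over k of (A[0][0] + B[0][1] = 8 + 5 = 13, A[0][1] + B[1][1] = -4 + 5 = 1, A[0][2] + B[2][1] = -1 + -2 = -3) = -3 (attained at k = 2)
  C[0][2] = min over k of (A[0][0] + B[0][2] = 8 + -2 = 6, A[0][1] + B[1][2] = -4 + 8 = 4, A[0][2] + B[2][2] = -1 + 2 = 1) = 1 (attained at k = 2)
  C[1][0] = min over k of (A[1][0] + B[0][0] = 0 + -5 = -5, A[1][1] + B[1][0] = 8 + 0 = 8, A[1][2] + B[2][0] = 3 + 2 = 5) = -5 (attained at k = 0)
  C[1][1] = min over k of (A[1][0] + B[0][1] = 0 + 5 = 5, A[1][1] + B[1][1] = 8 + 5 = 13, A[1][2] + B[2][1] = 3 + -2 = 1) = 1 (attained at k = 2)
  C[1][2] = min over k of (A[1][0] + B[0][2] = 0 + -2 = -2, A[1][1] + B[1][2] = 8 + 8 = 16, A[1][2] + B[2][2] = 3 + 2 = 5) = -2 (attained at k = 0)
  C[2][0] = min over k of (A[2][0] + B[0][0] = 9 + -5 = 4, A[2][1] + B[1][0] = 2 + 0 = 2, A[2][2] + B[2][0] = -3 + 2 = -1) = -1 (attained at k = 2)
  C[2][1] = min over k of (A[2][0] + B[0][1] = 9 + 5 = 14, A[2][1] + B[1][1] = 2 + 5 = 7, A[2][2] + B[2][1] = -3 + -2 = -5) = -5 (attained at k = 2)
  C[2][2] = min over k of (A[2][0] + B[0][2] = 9 + -2 = 7, A[2][1] + B[1][2] = 2 + 8 = 10, A[2][2] + B[2][2] = -3 + 2 = -1) = -1 (attained at k = 2)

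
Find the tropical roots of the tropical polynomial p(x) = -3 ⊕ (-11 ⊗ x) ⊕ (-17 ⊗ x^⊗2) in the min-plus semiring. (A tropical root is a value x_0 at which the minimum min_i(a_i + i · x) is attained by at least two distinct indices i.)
Roots: {6, 8}

Each tropical root is a break point of the lower envelope of the lines y = a_i + i · x (there are 3 lines, with slopes 0, 1, ..., 2). Only the lines that attain the minimum somewhere contribute to roots; other lines are dominated. Here the surviving (envelope) indices are i = 2, i = 1, i = 0.
Intersections between consecutive envelope lines give the roots: for adjacent envelope indices i < j the intersection is x = (a_i − a_j) / (j − i). Reading off the sorted break points: {6, 8}.
Verification: at each break x_0, at least two indices attain the minimum of min_i(a_i + i · x_0).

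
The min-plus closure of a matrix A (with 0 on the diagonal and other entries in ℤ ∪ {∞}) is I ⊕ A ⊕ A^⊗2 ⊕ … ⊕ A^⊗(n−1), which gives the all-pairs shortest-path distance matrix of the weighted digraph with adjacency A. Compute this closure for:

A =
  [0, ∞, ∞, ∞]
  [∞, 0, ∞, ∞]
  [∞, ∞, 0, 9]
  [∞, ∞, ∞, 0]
Closure =
  [0, ∞, ∞, ∞]
  [∞, 0, ∞, ∞]
  [∞, ∞, 0, 9]
  [∞, ∞, ∞, 0]

This is the Floyd-Warshall all-pairs shortest-path computation. For each intermediate vertex k = 0, 1, …, 3, update dist[i][j] ← min(dist[i][j], dist[i][k] + dist[k][j]). The final matrix gives, for each (i, j), the minimum total weight of any directed path from i to j (possibly empty when i = j).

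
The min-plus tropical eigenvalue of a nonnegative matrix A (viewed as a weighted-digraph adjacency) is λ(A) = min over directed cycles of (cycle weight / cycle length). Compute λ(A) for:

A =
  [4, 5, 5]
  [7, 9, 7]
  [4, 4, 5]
λ(A) = 4

Enumerate directed cycles and compute their means (weight / length). Sample:
  cycle 0 → 0: weight = 4, length = 1, mean = 4/1 ≈ 4.000
  cycle 1 → 1: weight = 9, length = 1, mean = 9/1 ≈ 9.000
  cycle 2 → 2: weight = 5, length = 1, mean = 5/1 ≈ 5.000
  cycle 0 → 1 → 0: weight = 12, length = 2, mean = 12/2 ≈ 6.000
  cycle 0 → 2 → 0: weight = 9, length = 2, mean = 9/2 ≈ 4.500
  cycle 1 → 0 → 1: weight = 12, length = 2, mean = 12/2 ≈ 6.000
Minimum mean = 4.000, attained e.g. along the cycle 0 → 0 with weight 4 and length 1. So λ(A) = 4/1 = 4.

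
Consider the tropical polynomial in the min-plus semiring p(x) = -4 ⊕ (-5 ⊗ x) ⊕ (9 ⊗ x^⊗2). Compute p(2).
p(2) = -4

A tropical monomial a ⊗ x^⊗i evaluates to a + i · x. Evaluating each term at x = 2:
  Term 0 contributes -4 + 0 · 2 = -4
  Term 1 contributes -5 + 1 · 2 = -3
  Term 2 contributes 9 + 2 · 2 = 13
p(2) = ⊕ of these = min[-4, -3, 13] = -4.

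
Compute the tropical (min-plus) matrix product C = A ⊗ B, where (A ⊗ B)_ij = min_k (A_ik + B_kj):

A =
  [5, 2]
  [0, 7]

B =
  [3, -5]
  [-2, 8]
A ⊗ B =
  [0, 0]
  [3, -5]

Apply the min-plus product entry-by-entry:
  C[0][0] = min over k of (A[0][0] + B[0][0] = 5 + 3 = 8, A[0][1] + B[1][0] = 2 + -2 = 0) = 0 (attained at k = 1)
  C[0][1] = min over k of (A[0][0] + B[0][1] = 5 + -5 = 0, A[0][1] + B[1][1] = 2 + 8 = 10) = 0 (attained at k = 0)
  C[1][0] = min over k of (A[1][0] + B[0][0] = 0 + 3 = 3, A[1][1] + B[1][0] = 7 + -2 = 5) = 3 (attained at k = 0)
  C[1][1] = min over k of (A[1][0] + B[0][1] = 0 + -5 = -5, A[1][1] + B[1][1] = 7 + 8 = 15) = -5 (attained at k = 0)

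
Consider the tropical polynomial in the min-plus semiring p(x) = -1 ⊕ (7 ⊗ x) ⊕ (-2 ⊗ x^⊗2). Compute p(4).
p(4) = -1

A tropical monomial a ⊗ x^⊗i evaluates to a + i · x. Evaluating each term at x = 4:
  Term 0 contributes -1 + 0 · 4 = -1
  Term 1 contributes 7 + 1 · 4 = 11
  Term 2 contributes -2 + 2 · 4 = 6
p(4) = ⊕ of these = min[-1, 11, 6] = -1.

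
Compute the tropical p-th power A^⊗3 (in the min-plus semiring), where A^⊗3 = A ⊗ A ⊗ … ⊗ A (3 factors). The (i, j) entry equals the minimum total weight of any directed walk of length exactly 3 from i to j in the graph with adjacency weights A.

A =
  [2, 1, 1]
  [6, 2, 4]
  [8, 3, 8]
A^⊗3 =
  [6, 5, 5]
  [10, 6, 8]
  [11, 7, 9]

Each entry (A^⊗3)_ij equals the minimum over all length-3 walks i = v_0 → v_1 → … → v_3 = j of Σ_t A[v_t][v_{t+1}]. For example, for (i, j) = (0, 2) we minimise over 9 possible intermediate vertex sequences; the minimum is 5, attained along the walk 0 → 0 → 0 → 2.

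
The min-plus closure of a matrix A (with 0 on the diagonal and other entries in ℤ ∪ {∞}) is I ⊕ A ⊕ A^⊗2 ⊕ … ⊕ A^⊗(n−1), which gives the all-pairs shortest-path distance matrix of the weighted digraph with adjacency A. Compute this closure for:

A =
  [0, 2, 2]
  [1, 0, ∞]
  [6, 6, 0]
Closure =
  [0, 2, 2]
  [1, 0, 3]
  [6, 6, 0]

This is the Floyd-Warshall all-pairs shortest-path computation. For each intermediate vertex k = 0, 1, …, 2, update dist[i][j] ← min(dist[i][j], dist[i][k] + dist[k][j]). The final matrix gives, for each (i, j), the minimum total weight of any directed path from i to j (possibly empty when i = j).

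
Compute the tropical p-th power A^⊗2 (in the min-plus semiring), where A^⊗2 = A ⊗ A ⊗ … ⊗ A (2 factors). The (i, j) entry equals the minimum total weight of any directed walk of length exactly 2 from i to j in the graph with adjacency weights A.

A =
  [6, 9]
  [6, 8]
A^⊗2 =
  [12, 15]
  [12, 15]

Each entry (A^⊗2)_ij equals the minimum over all length-2 walks i = v_0 → v_1 → … → v_2 = j of Σ_t A[v_t][v_{t+1}]. For example, for (i, j) = (0, 1) we minimise over 2 possible intermediate vertex sequences; the minimum is 15, attained along the walk 0 → 0 → 1.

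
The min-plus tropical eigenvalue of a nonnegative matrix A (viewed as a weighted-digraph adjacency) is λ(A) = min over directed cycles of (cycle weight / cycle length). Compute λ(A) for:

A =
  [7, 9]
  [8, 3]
λ(A) = 3

Enumerate directed cycles and compute their means (weight / length). Sample:
  cycle 0 → 0: weight = 7, length = 1, mean = 7/1 ≈ 7.000
  cycle 1 → 1: weight = 3, length = 1, mean = 3/1 ≈ 3.000
  cycle 0 → 1 → 0: weight = 17, length = 2, mean = 17/2 ≈ 8.500
  cycle 1 → 0 → 1: weight = 17, length = 2, mean = 17/2 ≈ 8.500
Minimum mean = 3.000, attained e.g. along the cycle 1 → 1 with weight 3 and length 1. So λ(A) = 3/1 = 3.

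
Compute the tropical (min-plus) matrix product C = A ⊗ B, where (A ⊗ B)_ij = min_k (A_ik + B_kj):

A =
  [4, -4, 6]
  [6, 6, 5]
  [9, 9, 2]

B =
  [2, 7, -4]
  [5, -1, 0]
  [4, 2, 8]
A ⊗ B =
  [1, -5, -4]
  [8, 5, 2]
  [6, 4, 5]

Apply the min-plus product entry-by-entry:
  C[0][0] = min over k of (A[0][0] + B[0][0] = 4 + 2 = 6, A[0][1] + B[1][0] = -4 + 5 = 1, A[0][2] + B[2][0] = 6 + 4 = 10) = 1 (attained at k = 1)
  C[0][1] = min over k of (A[0][0] + B[0][1] = 4 + 7 = 11, A[0][1] + B[1][1] = -4 + -1 = -5, A[0][2] + B[2][1] = 6 + 2 = 8) = -5 (attained at k = 1)
  C[0][2] = min over k of (A[0][0] + B[0][2] = 4 + -4 = 0, A[0][1] + B[1][2] = -4 + 0 = -4, A[0][2] + B[2][2] = 6 + 8 = 14) = -4 (attained at k = 1)
  C[1][0] = min over k of (A[1][0] + B[0][0] = 6 + 2 = 8, A[1][1] + B[1][0] = 6 + 5 = 11, A[1][2] + B[2][0] = 5 + 4 = 9) = 8 (attained at k = 0)
  C[1][1] = min over k of (A[1][0] + B[0][1] = 6 + 7 = 13, A[1][1] + B[1][1] = 6 + -1 = 5, A[1][2] + B[2][1] = 5 + 2 = 7) = 5 (attained at k = 1)
  C[1][2] = min over k of (A[1][0] + B[0][2] = 6 + -4 = 2, A[1][1] + B[1][2] = 6 + 0 = 6, A[1][2] + B[2][2] = 5 + 8 = 13) = 2 (attained at k = 0)
  C[2][0] = min over k of (A[2][0] + B[0][0] = 9 + 2 = 11, A[2][1] + B[1][0] = 9 + 5 = 14, A[2][2] + B[2][0] = 2 + 4 = 6) = 6 (attained at k = 2)
  C[2][1] = min over k of (A[2][0] + B[0][1] = 9 + 7 = 16, A[2][1] + B[1][1] = 9 + -1 = 8, A[2][2] + B[2][1] = 2 + 2 = 4) = 4 (attained at k = 2)
  C[2][2] = min over k of (A[2][0] + B[0][2] = 9 + -4 = 5, A[2][1] + B[1][2] = 9 + 0 = 9, A[2][2] + B[2][2] = 2 + 8 = 10) = 5 (attained at k = 0)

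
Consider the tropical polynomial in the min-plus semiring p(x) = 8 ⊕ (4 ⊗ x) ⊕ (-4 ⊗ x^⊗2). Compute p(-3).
p(-3) = -10

A tropical monomial a ⊗ x^⊗i evaluates to a + i · x. Evaluating each term at x = -3:
  Term 0 contributes 8 + 0 · -3 = 8
  Term 1 contributes 4 + 1 · -3 = 1
  Term 2 contributes -4 + 2 · -3 = -10
p(-3) = ⊕ of these = min[8, 1, -10] = -10.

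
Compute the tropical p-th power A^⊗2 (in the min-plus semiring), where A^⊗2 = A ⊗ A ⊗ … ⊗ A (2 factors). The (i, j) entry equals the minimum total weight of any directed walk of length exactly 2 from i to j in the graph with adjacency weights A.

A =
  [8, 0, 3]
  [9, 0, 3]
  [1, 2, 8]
A^⊗2 =
  [4, 0, 3]
  [4, 0, 3]
  [9, 1, 4]

Each entry (A^⊗2)_ij equals the minimum over all length-2 walks i = v_0 → v_1 → … → v_2 = j of Σ_t A[v_t][v_{t+1}]. For example, for (i, j) = (0, 2) we minimise over 3 possible intermediate vertex sequences; the minimum is 3, attained along the walk 0 → 1 → 2.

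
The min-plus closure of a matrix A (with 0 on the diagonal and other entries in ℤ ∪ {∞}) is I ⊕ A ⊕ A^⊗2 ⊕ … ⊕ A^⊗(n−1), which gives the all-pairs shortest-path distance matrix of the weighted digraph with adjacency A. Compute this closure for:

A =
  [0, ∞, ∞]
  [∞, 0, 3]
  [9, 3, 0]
Closure =
  [0, ∞, ∞]
  [12, 0, 3]
  [9, 3, 0]

This is the Floyd-Warshall all-pairs shortest-path computation. For each intermediate vertex k = 0, 1, …, 2, update dist[i][j] ← min(dist[i][j], dist[i][k] + dist[k][j]). The final matrix gives, for each (i, j), the minimum total weight of any directed path from i to j (possibly empty when i = j).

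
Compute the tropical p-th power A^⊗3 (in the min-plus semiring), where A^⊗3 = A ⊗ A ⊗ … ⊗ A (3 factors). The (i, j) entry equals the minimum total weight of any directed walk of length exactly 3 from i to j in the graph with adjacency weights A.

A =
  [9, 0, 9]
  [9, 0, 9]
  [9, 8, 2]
A^⊗3 =
  [9, 0, 9]
  [9, 0, 9]
  [13, 8, 6]

Each entry (A^⊗3)_ij equals the minimum over all length-3 walks i = v_0 → v_1 → … → v_3 = j of Σ_t A[v_t][v_{t+1}]. For example, for (i, j) = (0, 2) we minimise over 9 possible intermediate vertex sequences; the minimum is 9, attained along the walk 0 → 1 → 1 → 2.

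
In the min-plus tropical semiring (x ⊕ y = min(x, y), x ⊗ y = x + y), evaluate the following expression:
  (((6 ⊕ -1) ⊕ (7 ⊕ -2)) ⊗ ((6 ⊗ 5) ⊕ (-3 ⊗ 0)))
(((6 ⊕ -1) ⊕ (7 ⊕ -2)) ⊗ ((6 ⊗ 5) ⊕ (-3 ⊗ 0))) = -5

Expand innermost to outermost. Recall ⊕ takes the minimum of its arguments and ⊗ takes their sum. Working out the expression (((6 ⊕ -1) ⊕ (7 ⊕ -2)) ⊗ ((6 ⊗ 5) ⊕ (-3 ⊗ 0))) gives -5.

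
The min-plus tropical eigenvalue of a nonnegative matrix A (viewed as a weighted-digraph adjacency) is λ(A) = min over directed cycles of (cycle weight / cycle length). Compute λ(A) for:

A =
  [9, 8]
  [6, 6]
λ(A) = 6

Enumerate directed cycles and compute their means (weight / length). Sample:
  cycle 0 → 0: weight = 9, length = 1, mean = 9/1 ≈ 9.000
  cycle 1 → 1: weight = 6, length = 1, mean = 6/1 ≈ 6.000
  cycle 0 → 1 → 0: weight = 14, length = 2, mean = 14/2 ≈ 7.000
  cycle 1 → 0 → 1: weight = 14, length = 2, mean = 14/2 ≈ 7.000
Minimum mean = 6.000, attained e.g. along the cycle 1 → 1 with weight 6 and length 1. So λ(A) = 6/1 = 6.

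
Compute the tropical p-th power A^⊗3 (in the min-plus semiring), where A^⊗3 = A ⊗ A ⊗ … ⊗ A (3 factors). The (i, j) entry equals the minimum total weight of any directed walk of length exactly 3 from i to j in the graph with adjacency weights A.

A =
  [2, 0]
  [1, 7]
A^⊗3 =
  [3, 1]
  [2, 3]

Each entry (A^⊗3)_ij equals the minimum over all length-3 walks i = v_0 → v_1 → … → v_3 = j of Σ_t A[v_t][v_{t+1}]. For example, for (i, j) = (0, 1) we minimise over 4 possible intermediate vertex sequences; the minimum is 1, attained along the walk 0 → 1 → 0 → 1.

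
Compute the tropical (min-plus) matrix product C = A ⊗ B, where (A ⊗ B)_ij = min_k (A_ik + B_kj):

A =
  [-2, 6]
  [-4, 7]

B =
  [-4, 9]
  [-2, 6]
A ⊗ B =
  [-6, 7]
  [-8, 5]

Apply the min-plus product entry-by-entry:
  C[0][0] = min over k of (A[0][0] + B[0][0] = -2 + -4 = -6, A[0][1] + B[1][0] = 6 + -2 = 4) = -6 (attained at k = 0)
  C[0][1] = min over k of (A[0][0] + B[0][1] = -2 + 9 = 7, A[0][1] + B[1][1] = 6 + 6 = 12) = 7 (attained at k = 0)
  C[1][0] = min over k of (A[1][0] + B[0][0] = -4 + -4 = -8, A[1][1] + B[1][0] = 7 + -2 = 5) = -8 (attained at k = 0)
  C[1][1] = min over k of (A[1][0] + B[0][1] = -4 + 9 = 5, A[1][1] + B[1][1] = 7 + 6 = 13) = 5 (attained at k = 0)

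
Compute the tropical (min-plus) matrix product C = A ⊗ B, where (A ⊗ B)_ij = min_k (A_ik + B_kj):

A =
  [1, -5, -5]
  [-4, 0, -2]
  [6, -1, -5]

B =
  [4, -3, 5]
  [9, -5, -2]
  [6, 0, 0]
A ⊗ B =
  [1, -10, -7]
  [0, -7, -2]
  [1, -6, -5]

Apply the min-plus product entry-by-entry:
  C[0][0] = min over k of (A[0][0] + B[0][0] = 1 + 4 = 5, A[0][1] + B[1][0] = -5 + 9 = 4, A[0][2] + B[2][0] = -5 + 6 = 1) = 1 (attained at k = 2)
  C[0][1] = min over k of (A[0][0] + B[0][1] = 1 + -3 = -2, A[0][1] + B[1][1] = -5 + -5 = -10, A[0][2] + B[2][1] = -5 + 0 = -5) = -10 (attained at k = 1)
  C[0][2] = min over k of (A[0][0] + B[0][2] = 1 + 5 = 6, A[0][1] + B[1][2] = -5 + -2 = -7, A[0][2] + B[2][2] = -5 + 0 = -5) = -7 (attained at k = 1)
  C[1][0] = min over k of (A[1][0] + B[0][0] = -4 + 4 = 0, A[1][1] + B[1][0] = 0 + 9 = 9, A[1][2] + B[2][0] = -2 + 6 = 4) = 0 (attained at k = 0)
  C[1][1] = min over k of (A[1][0] + B[0][1] = -4 + -3 = -7, A[1][1] + B[1][1] = 0 + -5 = -5, A[1][2] + B[2][1] = -2 + 0 = -2) = -7 (attained at k = 0)
  C[1][2] = min over k of (A[1][0] + B[0][2] = -4 + 5 = 1, A[1][1] + B[1][2] = 0 + -2 = -2, A[1][2] + B[2][2] = -2 + 0 = -2) = -2 (attained at k = 1)
  C[2][0] = min over k of (A[2][0] + B[0][0] = 6 + 4 = 10, A[2][1] + B[1][0] = -1 + 9 = 8, A[2][2] + B[2][0] = -5 + 6 = 1) = 1 (attained at k = 2)
  C[2][1] = min over k of (A[2][0] + B[0][1] = 6 + -3 = 3, A[2][1] + B[1][1] = -1 + -5 = -6, A[2][2] + B[2][1] = -5 + 0 = -5) = -6 (attained at k = 1)
  C[2][2] = min over k of (A[2][0] + B[0][2] = 6 + 5 = 11, A[2][1] + B[1][2] = -1 + -2 = -3, A[2][2] + B[2][2] = -5 + 0 = -5) = -5 (attained at k = 2)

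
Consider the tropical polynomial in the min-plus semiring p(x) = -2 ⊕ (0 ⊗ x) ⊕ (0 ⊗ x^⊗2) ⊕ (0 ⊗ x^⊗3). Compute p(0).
p(0) = -2

A tropical monomial a ⊗ x^⊗i evaluates to a + i · x. Evaluating each term at x = 0:
  Term 0 contributes -2 + 0 · 0 = -2
  Term 1 contributes 0 + 1 · 0 = 0
  Term 2 contributes 0 + 2 · 0 = 0
  Term 3 contributes 0 + 3 · 0 = 0
p(0) = ⊕ of these = min[-2, 0, 0, 0] = -2.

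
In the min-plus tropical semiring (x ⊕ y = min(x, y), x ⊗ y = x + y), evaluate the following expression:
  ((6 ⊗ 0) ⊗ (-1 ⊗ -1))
((6 ⊗ 0) ⊗ (-1 ⊗ -1)) = 4

Expand innermost to outermost. Recall ⊕ takes the minimum of its arguments and ⊗ takes their sum. Working out the expression ((6 ⊗ 0) ⊗ (-1 ⊗ -1)) gives 4.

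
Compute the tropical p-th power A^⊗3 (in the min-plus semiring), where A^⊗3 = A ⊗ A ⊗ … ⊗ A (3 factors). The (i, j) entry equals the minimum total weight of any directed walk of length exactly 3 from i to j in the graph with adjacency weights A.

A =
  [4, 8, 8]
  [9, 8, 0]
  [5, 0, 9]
A^⊗3 =
  [12, 8, 8]
  [9, 8, 0]
  [5, 0, 8]

Each entry (A^⊗3)_ij equals the minimum over all length-3 walks i = v_0 → v_1 → … → v_3 = j of Σ_t A[v_t][v_{t+1}]. For example, for (i, j) = (0, 2) we minimise over 9 possible intermediate vertex sequences; the minimum is 8, attained along the walk 0 → 2 → 1 → 2.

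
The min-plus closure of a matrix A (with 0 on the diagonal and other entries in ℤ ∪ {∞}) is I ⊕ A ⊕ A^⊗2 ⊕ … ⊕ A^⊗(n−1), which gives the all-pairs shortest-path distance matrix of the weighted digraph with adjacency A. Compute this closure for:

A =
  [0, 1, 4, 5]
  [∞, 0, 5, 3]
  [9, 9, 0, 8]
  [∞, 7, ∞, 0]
Closure =
  [0, 1, 4, 4]
  [14, 0, 5, 3]
  [9, 9, 0, 8]
  [21, 7, 12, 0]

This is the Floyd-Warshall all-pairs shortest-path computation. For each intermediate vertex k = 0, 1, …, 3, update dist[i][j] ← min(dist[i][j], dist[i][k] + dist[k][j]). The final matrix gives, for each (i, j), the minimum total weight of any directed path from i to j (possibly empty when i = j).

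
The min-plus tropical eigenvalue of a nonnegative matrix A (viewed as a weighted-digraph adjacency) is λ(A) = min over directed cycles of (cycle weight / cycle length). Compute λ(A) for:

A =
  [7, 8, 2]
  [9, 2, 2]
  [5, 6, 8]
λ(A) = 2

Enumerate directed cycles and compute their means (weight / length). Sample:
  cycle 0 → 0: weight = 7, length = 1, mean = 7/1 ≈ 7.000
  cycle 1 → 1: weight = 2, length = 1, mean = 2/1 ≈ 2.000
  cycle 2 → 2: weight = 8, length = 1, mean = 8/1 ≈ 8.000
  cycle 0 → 1 → 0: weight = 17, length = 2, mean = 17/2 ≈ 8.500
  cycle 0 → 2 → 0: weight = 7, length = 2, mean = 7/2 ≈ 3.500
  cycle 1 → 0 → 1: weight = 17, length = 2, mean = 17/2 ≈ 8.500
Minimum mean = 2.000, attained e.g. along the cycle 1 → 1 with weight 2 and length 1. So λ(A) = 2/1 = 2.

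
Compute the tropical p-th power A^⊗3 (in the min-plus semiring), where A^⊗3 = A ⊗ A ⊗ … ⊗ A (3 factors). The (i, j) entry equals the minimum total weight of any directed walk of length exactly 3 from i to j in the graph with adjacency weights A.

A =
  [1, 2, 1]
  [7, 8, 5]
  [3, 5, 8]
A^⊗3 =
  [3, 4, 3]
  [9, 10, 9]
  [5, 6, 5]

Each entry (A^⊗3)_ij equals the minimum over all length-3 walks i = v_0 → v_1 → … → v_3 = j of Σ_t A[v_t][v_{t+1}]. For example, for (i, j) = (0, 2) we minimise over 9 possible intermediate vertex sequences; the minimum is 3, attained along the walk 0 → 0 → 0 → 2.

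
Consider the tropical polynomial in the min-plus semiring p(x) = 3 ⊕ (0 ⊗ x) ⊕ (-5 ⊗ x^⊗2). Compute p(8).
p(8) = 3

A tropical monomial a ⊗ x^⊗i evaluates to a + i · x. Evaluating each term at x = 8:
  Term 0 contributes 3 + 0 · 8 = 3
  Term 1 contributes 0 + 1 · 8 = 8
  Term 2 contributes -5 + 2 · 8 = 11
p(8) = ⊕ of these = min[3, 8, 11] = 3.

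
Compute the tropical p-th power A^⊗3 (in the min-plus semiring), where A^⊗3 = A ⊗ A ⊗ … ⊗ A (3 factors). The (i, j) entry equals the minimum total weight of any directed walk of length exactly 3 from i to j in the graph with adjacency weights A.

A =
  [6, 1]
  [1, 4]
A^⊗3 =
  [6, 3]
  [3, 6]

Each entry (A^⊗3)_ij equals the minimum over all length-3 walks i = v_0 → v_1 → … → v_3 = j of Σ_t A[v_t][v_{t+1}]. For example, for (i, j) = (0, 1) we minimise over 4 possible intermediate vertex sequences; the minimum is 3, attained along the walk 0 → 1 → 0 → 1.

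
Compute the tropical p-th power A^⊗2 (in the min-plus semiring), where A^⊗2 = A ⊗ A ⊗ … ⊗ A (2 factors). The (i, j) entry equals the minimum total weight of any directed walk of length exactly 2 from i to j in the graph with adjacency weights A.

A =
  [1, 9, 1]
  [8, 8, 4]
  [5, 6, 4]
A^⊗2 =
  [2, 7, 2]
  [9, 10, 8]
  [6, 10, 6]

Each entry (A^⊗2)_ij equals the minimum over all length-2 walks i = v_0 → v_1 → … → v_2 = j of Σ_t A[v_t][v_{t+1}]. For example, for (i, j) = (0, 2) we minimise over 3 possible intermediate vertex sequences; the minimum is 2, attained along the walk 0 → 0 → 2.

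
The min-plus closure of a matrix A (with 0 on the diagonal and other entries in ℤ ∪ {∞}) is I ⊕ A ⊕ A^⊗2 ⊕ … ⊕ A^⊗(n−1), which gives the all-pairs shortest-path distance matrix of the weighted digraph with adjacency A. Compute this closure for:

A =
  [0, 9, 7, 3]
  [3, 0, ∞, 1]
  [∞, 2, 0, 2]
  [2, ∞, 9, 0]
Closure =
  [0, 9, 7, 3]
  [3, 0, 10, 1]
  [4, 2, 0, 2]
  [2, 11, 9, 0]

This is the Floyd-Warshall all-pairs shortest-path computation. For each intermediate vertex k = 0, 1, …, 3, update dist[i][j] ← min(dist[i][j], dist[i][k] + dist[k][j]). The final matrix gives, for each (i, j), the minimum total weight of any directed path from i to j (possibly empty when i = j).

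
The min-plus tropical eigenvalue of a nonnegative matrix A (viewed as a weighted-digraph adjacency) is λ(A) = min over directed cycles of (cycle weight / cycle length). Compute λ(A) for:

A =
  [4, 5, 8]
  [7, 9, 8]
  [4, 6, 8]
λ(A) = 4

Enumerate directed cycles and compute their means (weight / length). Sample:
  cycle 0 → 0: weight = 4, length = 1, mean = 4/1 ≈ 4.000
  cycle 1 → 1: weight = 9, length = 1, mean = 9/1 ≈ 9.000
  cycle 2 → 2: weight = 8, length = 1, mean = 8/1 ≈ 8.000
  cycle 0 → 1 → 0: weight = 12, length = 2, mean = 12/2 ≈ 6.000
  cycle 0 → 2 → 0: weight = 12, length = 2, mean = 12/2 ≈ 6.000
  cycle 1 → 0 → 1: weight = 12, length = 2, mean = 12/2 ≈ 6.000
Minimum mean = 4.000, attained e.g. along the cycle 0 → 0 with weight 4 and length 1. So λ(A) = 4/1 = 4.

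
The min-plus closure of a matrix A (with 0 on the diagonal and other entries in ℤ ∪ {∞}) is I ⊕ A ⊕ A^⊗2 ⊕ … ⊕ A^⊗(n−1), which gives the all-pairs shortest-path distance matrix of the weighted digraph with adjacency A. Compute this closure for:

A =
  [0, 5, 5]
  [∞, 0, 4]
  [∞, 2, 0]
Closure =
  [0, 5, 5]
  [∞, 0, 4]
  [∞, 2, 0]

This is the Floyd-Warshall all-pairs shortest-path computation. For each intermediate vertex k = 0, 1, …, 2, update dist[i][j] ← min(dist[i][j], dist[i][k] + dist[k][j]). The final matrix gives, for each (i, j), the minimum total weight of any directed path from i to j (possibly empty when i = j).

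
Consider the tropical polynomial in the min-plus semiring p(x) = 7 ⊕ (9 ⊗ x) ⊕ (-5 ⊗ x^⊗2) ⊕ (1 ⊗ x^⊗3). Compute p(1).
p(1) = -3

A tropical monomial a ⊗ x^⊗i evaluates to a + i · x. Evaluating each term at x = 1:
  Term 0 contributes 7 + 0 · 1 = 7
  Term 1 contributes 9 + 1 · 1 = 10
  Term 2 contributes -5 + 2 · 1 = -3
  Term 3 contributes 1 + 3 · 1 = 4
p(1) = ⊕ of these = min[7, 10, -3, 4] = -3.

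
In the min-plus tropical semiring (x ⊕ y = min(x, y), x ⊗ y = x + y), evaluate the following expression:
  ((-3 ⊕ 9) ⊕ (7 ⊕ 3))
((-3 ⊕ 9) ⊕ (7 ⊕ 3)) = -3

Expand innermost to outermost. Recall ⊕ takes the minimum of its arguments and ⊗ takes their sum. Working out the expression ((-3 ⊕ 9) ⊕ (7 ⊕ 3)) gives -3.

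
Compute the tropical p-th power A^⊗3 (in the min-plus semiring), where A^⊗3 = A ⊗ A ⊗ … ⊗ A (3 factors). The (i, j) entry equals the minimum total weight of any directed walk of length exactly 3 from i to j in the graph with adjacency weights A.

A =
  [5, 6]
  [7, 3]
A^⊗3 =
  [15, 12]
  [13, 9]

Each entry (A^⊗3)_ij equals the minimum over all length-3 walks i = v_0 → v_1 → … → v_3 = j of Σ_t A[v_t][v_{t+1}]. For example, for (i, j) = (0, 1) we minimise over 4 possible intermediate vertex sequences; the minimum is 12, attained along the walk 0 → 1 → 1 → 1.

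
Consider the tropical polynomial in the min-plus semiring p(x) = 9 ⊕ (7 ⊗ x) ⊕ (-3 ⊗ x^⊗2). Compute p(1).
p(1) = -1

A tropical monomial a ⊗ x^⊗i evaluates to a + i · x. Evaluating each term at x = 1:
  Term 0 contributes 9 + 0 · 1 = 9
  Term 1 contributes 7 + 1 · 1 = 8
  Term 2 contributes -3 + 2 · 1 = -1
p(1) = ⊕ of these = min[9, 8, -1] = -1.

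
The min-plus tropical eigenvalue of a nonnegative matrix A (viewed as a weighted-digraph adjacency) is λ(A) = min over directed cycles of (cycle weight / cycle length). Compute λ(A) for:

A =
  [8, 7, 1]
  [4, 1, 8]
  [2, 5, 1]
λ(A) = 1

Enumerate directed cycles and compute their means (weight / length). Sample:
  cycle 0 → 0: weight = 8, length = 1, mean = 8/1 ≈ 8.000
  cycle 1 → 1: weight = 1, length = 1, mean = 1/1 ≈ 1.000
  cycle 2 → 2: weight = 1, length = 1, mean = 1/1 ≈ 1.000
  cycle 0 → 1 → 0: weight = 11, length = 2, mean = 11/2 ≈ 5.500
  cycle 0 → 2 → 0: weight = 3, length = 2, mean = 3/2 ≈ 1.500
  cycle 1 → 0 → 1: weight = 11, length = 2, mean = 11/2 ≈ 5.500
Minimum mean = 1.000, attained e.g. along the cycle 1 → 1 with weight 1 and length 1. So λ(A) = 1/1 = 1.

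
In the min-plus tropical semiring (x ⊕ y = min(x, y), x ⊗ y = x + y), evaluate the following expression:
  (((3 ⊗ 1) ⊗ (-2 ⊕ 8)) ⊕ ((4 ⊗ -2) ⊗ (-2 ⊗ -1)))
(((3 ⊗ 1) ⊗ (-2 ⊕ 8)) ⊕ ((4 ⊗ -2) ⊗ (-2 ⊗ -1))) = -1

Expand innermost to outermost. Recall ⊕ takes the minimum of its arguments and ⊗ takes their sum. Working out the expression (((3 ⊗ 1) ⊗ (-2 ⊕ 8)) ⊕ ((4 ⊗ -2) ⊗ (-2 ⊗ -1))) gives -1.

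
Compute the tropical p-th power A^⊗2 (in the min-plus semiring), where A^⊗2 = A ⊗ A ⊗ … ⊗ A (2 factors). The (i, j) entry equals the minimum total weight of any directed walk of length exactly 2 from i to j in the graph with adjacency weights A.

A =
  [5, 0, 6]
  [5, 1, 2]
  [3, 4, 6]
A^⊗2 =
  [5, 1, 2]
  [5, 2, 3]
  [8, 3, 6]

Each entry (A^⊗2)_ij equals the minimum over all length-2 walks i = v_0 → v_1 → … → v_2 = j of Σ_t A[v_t][v_{t+1}]. For example, for (i, j) = (0, 2) we minimise over 3 possible intermediate vertex sequences; the minimum is 2, attained along the walk 0 → 1 → 2.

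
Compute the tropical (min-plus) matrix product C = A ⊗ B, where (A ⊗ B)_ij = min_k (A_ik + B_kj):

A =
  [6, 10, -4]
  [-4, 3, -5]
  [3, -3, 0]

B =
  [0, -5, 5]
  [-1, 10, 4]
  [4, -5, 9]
A ⊗ B =
  [0, -9, 5]
  [-4, -10, 1]
  [-4, -5, 1]

Apply the min-plus product entry-by-entry:
  C[0][0] = min over k of (A[0][0] + B[0][0] = 6 + 0 = 6, A[0][1] + B[1][0] = 10 + -1 = 9, A[0][2] + B[2][0] = -4 + 4 = 0) = 0 (attained at k = 2)
  C[0][1] = min over k of (A[0][0] + B[0][1] = 6 + -5 = 1, A[0][1] + B[1][1] = 10 + 10 = 20, A[0][2] + B[2][1] = -4 + -5 = -9) = -9 (attained at k = 2)
  C[0][2] = min over k of (A[0][0] + B[0][2] = 6 + 5 = 11, A[0][1] + B[1][2] = 10 + 4 = 14, A[0][2] + B[2][2] = -4 + 9 = 5) = 5 (attained at k = 2)
  C[1][0] = min over k of (A[1][0] + B[0][0] = -4 + 0 = -4, A[1][1] + B[1][0] = 3 + -1 = 2, A[1][2] + B[2][0] = -5 + 4 = -1) = -4 (attained at k = 0)
  C[1][1] = min over k of (A[1][0] + B[0][1] = -4 + -5 = -9, A[1][1] + B[1][1] = 3 + 10 = 13, A[1][2] + B[2][1] = -5 + -5 = -10) = -10 (attained at k = 2)
  C[1][2] = min over k of (A[1][0] + B[0][2] = -4 + 5 = 1, A[1][1] + B[1][2] = 3 + 4 = 7, A[1][2] + B[2][2] = -5 + 9 = 4) = 1 (attained at k = 0)
  C[2][0] = min over k of (A[2][0] + B[0][0] = 3 + 0 = 3, A[2][1] + B[1][0] = -3 + -1 = -4, A[2][2] + B[2][0] = 0 + 4 = 4) = -4 (attained at k = 1)
  C[2][1] = min over k of (A[2][0] + B[0][1] = 3 + -5 = -2, A[2][1] + B[1][1] = -3 + 10 = 7, A[2][2] + B[2][1] = 0 + -5 = -5) = -5 (attained at k = 2)
  C[2][2] = min over k of (A[2][0] + B[0][2] = 3 + 5 = 8, A[2][1] + B[1][2] = -3 + 4 = 1, A[2][2] + B[2][2] = 0 + 9 = 9) = 1 (attained at k = 1)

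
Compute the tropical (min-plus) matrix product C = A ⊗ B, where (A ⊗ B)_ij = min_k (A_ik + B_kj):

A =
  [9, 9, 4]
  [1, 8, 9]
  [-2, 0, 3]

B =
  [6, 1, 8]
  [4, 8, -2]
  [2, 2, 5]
A ⊗ B =
  [6, 6, 7]
  [7, 2, 6]
  [4, -1, -2]

Apply the min-plus product entry-by-entry:
  C[0][0] = min over k of (A[0][0] + B[0][0] = 9 + 6 = 15, A[0][1] + B[1][0] = 9 + 4 = 13, A[0][2] + B[2][0] = 4 + 2 = 6) = 6 (attained at k = 2)
  C[0][1] = min over k of (A[0][0] + B[0][1] = 9 + 1 = 10, A[0][1] + B[1][1] = 9 + 8 = 17, A[0][2] + B[2][1] = 4 + 2 = 6) = 6 (attained at k = 2)
  C[0][2] = min over k of (A[0][0] + B[0][2] = 9 + 8 = 17, A[0][1] + B[1][2] = 9 + -2 = 7, A[0][2] + B[2][2] = 4 + 5 = 9) = 7 (attained at k = 1)
  C[1][0] = min over k of (A[1][0] + B[0][0] = 1 + 6 = 7, A[1][1] + B[1][0] = 8 + 4 = 12, A[1][2] + B[2][0] = 9 + 2 = 11) = 7 (attained at k = 0)
  C[1][1] = min over k of (A[1][0] + B[0][1] = 1 + 1 = 2, A[1][1] + B[1][1] = 8 + 8 = 16, A[1][2] + B[2][1] = 9 + 2 = 11) = 2 (attained at k = 0)
  C[1][2] = min over k of (A[1][0] + B[0][2] = 1 + 8 = 9, A[1][1] + B[1][2] = 8 + -2 = 6, A[1][2] + B[2][2] = 9 + 5 = 14) = 6 (attained at k = 1)
  C[2][0] = min over k of (A[2][0] + B[0][0] = -2 + 6 = 4, A[2][1] + B[1][0] = 0 + 4 = 4, A[2][2] + B[2][0] = 3 + 2 = 5) = 4 (attained at k = 0)
  C[2][1] = min over k of (A[2][0] + B[0][1] = -2 + 1 = -1, A[2][1] + B[1][1] = 0 + 8 = 8, A[2][2] + B[2][1] = 3 + 2 = 5) = -1 (attained at k = 0)
  C[2][2] = min over k of (A[2][0] + B[0][2] = -2 + 8 = 6, A[2][1] + B[1][2] = 0 + -2 = -2, A[2][2] + B[2][2] = 3 + 5 = 8) = -2 (attained at k = 1)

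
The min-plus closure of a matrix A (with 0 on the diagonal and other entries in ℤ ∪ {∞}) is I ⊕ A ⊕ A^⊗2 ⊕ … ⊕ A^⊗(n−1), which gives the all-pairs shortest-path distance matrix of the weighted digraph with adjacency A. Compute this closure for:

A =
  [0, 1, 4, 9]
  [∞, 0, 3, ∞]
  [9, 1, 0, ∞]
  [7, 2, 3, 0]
Closure =
  [0, 1, 4, 9]
  [12, 0, 3, 21]
  [9, 1, 0, 18]
  [7, 2, 3, 0]

This is the Floyd-Warshall all-pairs shortest-path computation. For each intermediate vertex k = 0, 1, …, 3, update dist[i][j] ← min(dist[i][j], dist[i][k] + dist[k][j]). The final matrix gives, for each (i, j), the minimum total weight of any directed path from i to j (possibly empty when i = j).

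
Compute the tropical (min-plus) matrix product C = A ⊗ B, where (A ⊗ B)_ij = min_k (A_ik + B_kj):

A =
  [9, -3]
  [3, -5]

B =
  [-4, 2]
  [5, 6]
A ⊗ B =
  [2, 3]
  [-1, 1]

Apply the min-plus product entry-by-entry:
  C[0][0] = min over k of (A[0][0] + B[0][0] = 9 + -4 = 5, A[0][1] + B[1][0] = -3 + 5 = 2) = 2 (attained at k = 1)
  C[0][1] = min over k of (A[0][0] + B[0][1] = 9 + 2 = 11, A[0][1] + B[1][1] = -3 + 6 = 3) = 3 (attained at k = 1)
  C[1][0] = min over k of (A[1][0] + B[0][0] = 3 + -4 = -1, A[1][1] + B[1][0] = -5 + 5 = 0) = -1 (attained at k = 0)
  C[1][1] = min over k of (A[1][0] + B[0][1] = 3 + 2 = 5, A[1][1] + B[1][1] = -5 + 6 = 1) = 1 (attained at k = 1)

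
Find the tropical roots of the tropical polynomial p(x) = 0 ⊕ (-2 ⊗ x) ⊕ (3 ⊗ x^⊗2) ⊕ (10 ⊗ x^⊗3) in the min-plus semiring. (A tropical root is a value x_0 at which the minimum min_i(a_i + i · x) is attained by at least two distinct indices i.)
Roots: {-7, -5, 2}

Each tropical root is a break point of the lower envelope of the lines y = a_i + i · x (there are 4 lines, with slopes 0, 1, ..., 3). Only the lines that attain the minimum somewhere contribute to roots; other lines are dominated. Here the surviving (envelope) indices are i = 3, i = 2, i = 1, i = 0.
Intersections between consecutive envelope lines give the roots: for adjacent envelope indices i < j the intersection is x = (a_i − a_j) / (j − i). Reading off the sorted break points: {-7, -5, 2}.
Verification: at each break x_0, at least two indices attain the minimum of min_i(a_i + i · x_0).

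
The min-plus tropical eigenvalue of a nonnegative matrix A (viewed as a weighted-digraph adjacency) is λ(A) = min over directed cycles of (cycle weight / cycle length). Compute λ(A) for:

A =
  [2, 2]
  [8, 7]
λ(A) = 2

Enumerate directed cycles and compute their means (weight / length). Sample:
  cycle 0 → 0: weight = 2, length = 1, mean = 2/1 ≈ 2.000
  cycle 1 → 1: weight = 7, length = 1, mean = 7/1 ≈ 7.000
  cycle 0 → 1 → 0: weight = 10, length = 2, mean = 10/2 ≈ 5.000
  cycle 1 → 0 → 1: weight = 10, length = 2, mean = 10/2 ≈ 5.000
Minimum mean = 2.000, attained e.g. along the cycle 0 → 0 with weight 2 and length 1. So λ(A) = 2/1 = 2.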